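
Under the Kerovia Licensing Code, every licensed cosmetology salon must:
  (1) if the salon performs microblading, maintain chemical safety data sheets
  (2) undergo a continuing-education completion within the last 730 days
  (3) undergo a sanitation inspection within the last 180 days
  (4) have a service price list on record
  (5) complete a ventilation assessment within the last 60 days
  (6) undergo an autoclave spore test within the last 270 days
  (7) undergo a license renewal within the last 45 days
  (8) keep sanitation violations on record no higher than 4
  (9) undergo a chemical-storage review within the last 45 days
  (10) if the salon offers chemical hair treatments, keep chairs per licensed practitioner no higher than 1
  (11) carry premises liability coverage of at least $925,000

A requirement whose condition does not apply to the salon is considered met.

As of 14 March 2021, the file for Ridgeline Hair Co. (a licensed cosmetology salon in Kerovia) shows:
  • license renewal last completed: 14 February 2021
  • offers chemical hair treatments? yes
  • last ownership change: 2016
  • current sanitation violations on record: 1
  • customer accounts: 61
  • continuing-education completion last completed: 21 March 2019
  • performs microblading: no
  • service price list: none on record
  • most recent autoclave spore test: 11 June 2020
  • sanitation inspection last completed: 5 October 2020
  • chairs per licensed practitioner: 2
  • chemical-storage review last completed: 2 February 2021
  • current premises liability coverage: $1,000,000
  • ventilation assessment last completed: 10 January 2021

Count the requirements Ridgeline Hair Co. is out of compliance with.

1. condition 'performs microblading' does not hold → requirement n/a → met
2. continuing-education completion 724 days ago vs limit 730 → met
3. sanitation inspection 160 days ago vs limit 180 → met
4. service price list absent → not met
5. ventilation assessment 63 days ago vs limit 60 → not met
6. autoclave spore test 276 days ago vs limit 270 → not met
7. license renewal 28 days ago vs limit 45 → met
8. sanitation violations on record 1 ≤ 4 → met
9. chemical-storage review 40 days ago vs limit 45 → met
10. condition 'offers chemical hair treatments' holds; chairs per licensed practitioner 2 > 1 → not met
11. premises liability coverage $1,000,000 ≥ $925,000 → met
Not met: 4 of 11

4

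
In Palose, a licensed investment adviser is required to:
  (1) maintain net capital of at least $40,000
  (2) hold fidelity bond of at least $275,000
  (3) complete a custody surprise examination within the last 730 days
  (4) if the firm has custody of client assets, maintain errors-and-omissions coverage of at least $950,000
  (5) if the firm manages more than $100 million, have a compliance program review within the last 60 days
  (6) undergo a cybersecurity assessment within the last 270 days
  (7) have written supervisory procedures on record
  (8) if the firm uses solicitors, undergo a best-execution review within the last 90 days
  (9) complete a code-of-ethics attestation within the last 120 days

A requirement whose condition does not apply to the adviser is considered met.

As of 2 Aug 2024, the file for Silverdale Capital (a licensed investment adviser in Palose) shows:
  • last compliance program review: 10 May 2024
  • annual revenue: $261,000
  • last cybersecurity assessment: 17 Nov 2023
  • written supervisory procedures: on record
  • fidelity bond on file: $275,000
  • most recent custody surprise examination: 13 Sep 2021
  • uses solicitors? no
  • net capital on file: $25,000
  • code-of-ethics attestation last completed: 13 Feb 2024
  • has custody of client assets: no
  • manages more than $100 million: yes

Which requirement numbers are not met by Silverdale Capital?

1, 3, 5, 9

1. net capital $25,000 < $40,000 → not met
2. fidelity bond $275,000 ≥ $275,000 → met
3. custody surprise examination 1054 days ago vs limit 730 → not met
4. condition 'has custody of client assets' does not hold → requirement n/a → met
5. condition 'manages more than $100 million' holds; compliance program review 84 days ago vs limit 60 → not met
6. cybersecurity assessment 259 days ago vs limit 270 → met
7. written supervisory procedures present → met
8. condition 'uses solicitors' does not hold → requirement n/a → met
9. code-of-ethics attestation 171 days ago vs limit 120 → not met
Not met: 1, 3, 5, 9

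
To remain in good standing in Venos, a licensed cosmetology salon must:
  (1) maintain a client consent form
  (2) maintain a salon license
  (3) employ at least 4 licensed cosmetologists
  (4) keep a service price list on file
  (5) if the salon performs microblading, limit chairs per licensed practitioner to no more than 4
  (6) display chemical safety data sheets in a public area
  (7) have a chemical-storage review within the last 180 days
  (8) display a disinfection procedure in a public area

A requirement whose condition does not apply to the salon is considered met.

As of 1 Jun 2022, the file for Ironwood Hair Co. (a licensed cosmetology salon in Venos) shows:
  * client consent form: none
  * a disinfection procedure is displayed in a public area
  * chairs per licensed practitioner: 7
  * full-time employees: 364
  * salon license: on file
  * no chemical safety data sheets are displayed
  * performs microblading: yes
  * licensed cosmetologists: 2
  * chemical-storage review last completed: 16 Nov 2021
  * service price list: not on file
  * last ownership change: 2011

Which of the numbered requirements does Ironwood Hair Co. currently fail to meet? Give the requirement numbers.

1. client consent form absent → not met
2. salon license present → met
3. licensed cosmetologists 2 < 4 → not met
4. service price list absent → not met
5. condition 'performs microblading' holds; chairs per licensed practitioner 7 > 4 → not met
6. chemical safety data sheets absent → not met
7. chemical-storage review 197 days ago vs limit 180 → not met
8. disinfection procedure present → met
Not met: 1, 3, 4, 5, 6, 7

1, 3, 4, 5, 6, 7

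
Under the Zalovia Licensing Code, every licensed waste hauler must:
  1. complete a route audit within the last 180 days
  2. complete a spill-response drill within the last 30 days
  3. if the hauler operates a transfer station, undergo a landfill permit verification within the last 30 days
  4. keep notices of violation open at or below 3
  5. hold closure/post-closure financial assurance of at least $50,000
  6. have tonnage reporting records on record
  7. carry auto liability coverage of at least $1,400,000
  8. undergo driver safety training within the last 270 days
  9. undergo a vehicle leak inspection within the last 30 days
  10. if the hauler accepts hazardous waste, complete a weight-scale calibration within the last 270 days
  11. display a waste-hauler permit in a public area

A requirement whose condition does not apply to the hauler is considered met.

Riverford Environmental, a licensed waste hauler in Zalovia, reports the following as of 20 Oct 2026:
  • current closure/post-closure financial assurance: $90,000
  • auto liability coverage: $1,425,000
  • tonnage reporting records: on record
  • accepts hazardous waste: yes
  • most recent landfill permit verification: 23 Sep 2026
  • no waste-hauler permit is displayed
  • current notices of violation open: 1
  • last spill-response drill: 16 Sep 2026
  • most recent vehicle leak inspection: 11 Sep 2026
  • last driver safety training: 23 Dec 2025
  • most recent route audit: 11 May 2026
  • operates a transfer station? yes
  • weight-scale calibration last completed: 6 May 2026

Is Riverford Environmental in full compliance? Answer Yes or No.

No

1. route audit 162 days ago vs limit 180 → met
2. spill-response drill 34 days ago vs limit 30 → not met
3. condition 'operates a transfer station' holds; landfill permit verification 27 days ago vs limit 30 → met
4. notices of violation open 1 ≤ 3 → met
5. closure/post-closure financial assurance $90,000 ≥ $50,000 → met
6. tonnage reporting records present → met
7. auto liability coverage $1,425,000 ≥ $1,400,000 → met
8. driver safety training 301 days ago vs limit 270 → not met
9. vehicle leak inspection 39 days ago vs limit 30 → not met
10. condition 'accepts hazardous waste' holds; weight-scale calibration 167 days ago vs limit 270 → met
11. waste-hauler permit absent → not met
Not met: 2, 8, 9, 11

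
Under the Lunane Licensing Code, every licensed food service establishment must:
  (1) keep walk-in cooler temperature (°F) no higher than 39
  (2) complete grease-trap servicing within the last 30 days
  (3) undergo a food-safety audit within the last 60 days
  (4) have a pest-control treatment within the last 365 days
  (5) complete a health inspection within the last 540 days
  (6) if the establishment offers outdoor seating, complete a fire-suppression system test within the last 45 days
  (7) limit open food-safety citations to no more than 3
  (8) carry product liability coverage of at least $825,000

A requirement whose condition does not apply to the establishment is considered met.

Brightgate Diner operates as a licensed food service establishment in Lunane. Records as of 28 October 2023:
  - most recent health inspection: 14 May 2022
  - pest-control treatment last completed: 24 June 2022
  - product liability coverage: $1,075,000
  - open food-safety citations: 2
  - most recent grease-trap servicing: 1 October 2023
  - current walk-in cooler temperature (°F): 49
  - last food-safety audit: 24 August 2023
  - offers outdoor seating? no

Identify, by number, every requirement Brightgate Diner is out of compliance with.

1, 3, 4

1. walk-in cooler temperature (°F) 49 > 39 → not met
2. grease-trap servicing 27 days ago vs limit 30 → met
3. food-safety audit 65 days ago vs limit 60 → not met
4. pest-control treatment 491 days ago vs limit 365 → not met
5. health inspection 532 days ago vs limit 540 → met
6. condition 'offers outdoor seating' does not hold → requirement n/a → met
7. open food-safety citations 2 ≤ 3 → met
8. product liability coverage $1,075,000 ≥ $825,000 → met
Not met: 1, 3, 4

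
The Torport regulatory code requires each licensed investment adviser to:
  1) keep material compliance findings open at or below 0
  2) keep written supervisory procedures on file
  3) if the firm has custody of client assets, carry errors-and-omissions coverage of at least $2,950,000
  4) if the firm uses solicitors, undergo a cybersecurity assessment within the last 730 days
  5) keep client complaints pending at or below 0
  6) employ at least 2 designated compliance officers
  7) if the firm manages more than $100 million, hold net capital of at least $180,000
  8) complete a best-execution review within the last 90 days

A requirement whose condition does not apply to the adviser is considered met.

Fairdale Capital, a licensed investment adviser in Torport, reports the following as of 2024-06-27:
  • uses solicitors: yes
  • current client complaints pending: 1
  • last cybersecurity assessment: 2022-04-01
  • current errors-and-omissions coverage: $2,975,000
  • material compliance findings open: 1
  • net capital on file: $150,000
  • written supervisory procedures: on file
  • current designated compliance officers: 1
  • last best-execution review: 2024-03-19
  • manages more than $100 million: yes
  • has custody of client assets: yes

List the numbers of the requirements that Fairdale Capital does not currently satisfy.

1. material compliance findings open 1 > 0 → not met
2. written supervisory procedures present → met
3. condition 'has custody of client assets' holds; errors-and-omissions coverage $2,975,000 ≥ $2,950,000 → met
4. condition 'uses solicitors' holds; cybersecurity assessment 818 days ago vs limit 730 → not met
5. client complaints pending 1 > 0 → not met
6. designated compliance officers 1 < 2 → not met
7. condition 'manages more than $100 million' holds; net capital $150,000 < $180,000 → not met
8. best-execution review 100 days ago vs limit 90 → not met
Not met: 1, 4, 5, 6, 7, 8

1, 4, 5, 6, 7, 8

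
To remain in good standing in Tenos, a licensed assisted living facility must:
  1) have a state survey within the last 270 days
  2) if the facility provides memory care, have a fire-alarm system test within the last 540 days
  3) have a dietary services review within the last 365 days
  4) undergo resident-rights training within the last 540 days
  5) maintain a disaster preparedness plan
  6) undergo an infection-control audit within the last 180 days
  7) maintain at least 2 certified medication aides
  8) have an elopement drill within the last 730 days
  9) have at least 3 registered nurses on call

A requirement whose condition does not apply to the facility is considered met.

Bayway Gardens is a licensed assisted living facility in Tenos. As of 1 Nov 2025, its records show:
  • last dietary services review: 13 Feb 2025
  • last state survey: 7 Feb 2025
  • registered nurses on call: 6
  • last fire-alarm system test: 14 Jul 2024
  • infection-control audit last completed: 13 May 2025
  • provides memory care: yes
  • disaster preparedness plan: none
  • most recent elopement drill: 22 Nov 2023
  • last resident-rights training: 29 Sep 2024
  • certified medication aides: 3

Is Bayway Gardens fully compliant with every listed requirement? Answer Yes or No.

1. state survey 267 days ago vs limit 270 → met
2. condition 'provides memory care' holds; fire-alarm system test 475 days ago vs limit 540 → met
3. dietary services review 261 days ago vs limit 365 → met
4. resident-rights training 398 days ago vs limit 540 → met
5. disaster preparedness plan absent → not met
6. infection-control audit 172 days ago vs limit 180 → met
7. certified medication aides 3 ≥ 2 → met
8. elopement drill 710 days ago vs limit 730 → met
9. registered nurses on call 6 ≥ 3 → met
Not met: 5

No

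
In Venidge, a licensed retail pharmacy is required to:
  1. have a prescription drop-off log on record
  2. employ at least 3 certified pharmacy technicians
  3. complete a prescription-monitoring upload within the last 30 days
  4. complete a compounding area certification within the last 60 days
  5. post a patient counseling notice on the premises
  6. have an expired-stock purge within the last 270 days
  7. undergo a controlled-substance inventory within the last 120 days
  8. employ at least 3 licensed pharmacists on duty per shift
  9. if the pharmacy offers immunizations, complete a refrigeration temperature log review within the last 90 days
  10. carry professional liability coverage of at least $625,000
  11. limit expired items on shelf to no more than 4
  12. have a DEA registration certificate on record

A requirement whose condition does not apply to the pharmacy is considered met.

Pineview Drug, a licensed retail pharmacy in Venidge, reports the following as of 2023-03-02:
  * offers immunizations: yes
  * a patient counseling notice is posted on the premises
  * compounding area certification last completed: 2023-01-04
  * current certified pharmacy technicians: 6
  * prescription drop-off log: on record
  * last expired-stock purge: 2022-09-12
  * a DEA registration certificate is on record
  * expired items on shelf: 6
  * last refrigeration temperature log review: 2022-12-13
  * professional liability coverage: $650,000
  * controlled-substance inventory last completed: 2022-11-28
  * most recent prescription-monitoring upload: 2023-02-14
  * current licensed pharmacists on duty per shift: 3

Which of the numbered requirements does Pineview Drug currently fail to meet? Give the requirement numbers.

1. prescription drop-off log present → met
2. certified pharmacy technicians 6 ≥ 3 → met
3. prescription-monitoring upload 16 days ago vs limit 30 → met
4. compounding area certification 57 days ago vs limit 60 → met
5. patient counseling notice present → met
6. expired-stock purge 171 days ago vs limit 270 → met
7. controlled-substance inventory 94 days ago vs limit 120 → met
8. licensed pharmacists on duty per shift 3 ≥ 3 → met
9. condition 'offers immunizations' holds; refrigeration temperature log review 79 days ago vs limit 90 → met
10. professional liability coverage $650,000 ≥ $625,000 → met
11. expired items on shelf 6 > 4 → not met
12. DEA registration certificate present → met
Not met: 11

11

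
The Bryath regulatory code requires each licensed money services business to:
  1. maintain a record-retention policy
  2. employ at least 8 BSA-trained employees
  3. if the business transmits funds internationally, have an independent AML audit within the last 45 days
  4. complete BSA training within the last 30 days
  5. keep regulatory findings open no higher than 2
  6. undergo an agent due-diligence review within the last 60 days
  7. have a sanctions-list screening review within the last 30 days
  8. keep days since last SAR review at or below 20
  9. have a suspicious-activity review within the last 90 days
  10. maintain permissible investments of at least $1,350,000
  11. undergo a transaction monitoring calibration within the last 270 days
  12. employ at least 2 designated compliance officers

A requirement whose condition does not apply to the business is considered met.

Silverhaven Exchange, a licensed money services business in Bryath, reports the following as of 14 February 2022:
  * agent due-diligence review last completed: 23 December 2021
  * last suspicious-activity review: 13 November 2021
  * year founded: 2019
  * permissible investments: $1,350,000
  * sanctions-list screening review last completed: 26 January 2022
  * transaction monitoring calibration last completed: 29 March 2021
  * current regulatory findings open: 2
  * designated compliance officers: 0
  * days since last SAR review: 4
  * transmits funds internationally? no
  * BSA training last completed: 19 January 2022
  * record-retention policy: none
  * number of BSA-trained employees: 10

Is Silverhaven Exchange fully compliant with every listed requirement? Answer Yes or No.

No

1. record-retention policy absent → not met
2. BSA-trained employees 10 ≥ 8 → met
3. condition 'transmits funds internationally' does not hold → requirement n/a → met
4. BSA training 26 days ago vs limit 30 → met
5. regulatory findings open 2 ≤ 2 → met
6. agent due-diligence review 53 days ago vs limit 60 → met
7. sanctions-list screening review 19 days ago vs limit 30 → met
8. days since last SAR review 4 ≤ 20 → met
9. suspicious-activity review 93 days ago vs limit 90 → not met
10. permissible investments $1,350,000 ≥ $1,350,000 → met
11. transaction monitoring calibration 322 days ago vs limit 270 → not met
12. designated compliance officers 0 < 2 → not met
Not met: 1, 9, 11, 12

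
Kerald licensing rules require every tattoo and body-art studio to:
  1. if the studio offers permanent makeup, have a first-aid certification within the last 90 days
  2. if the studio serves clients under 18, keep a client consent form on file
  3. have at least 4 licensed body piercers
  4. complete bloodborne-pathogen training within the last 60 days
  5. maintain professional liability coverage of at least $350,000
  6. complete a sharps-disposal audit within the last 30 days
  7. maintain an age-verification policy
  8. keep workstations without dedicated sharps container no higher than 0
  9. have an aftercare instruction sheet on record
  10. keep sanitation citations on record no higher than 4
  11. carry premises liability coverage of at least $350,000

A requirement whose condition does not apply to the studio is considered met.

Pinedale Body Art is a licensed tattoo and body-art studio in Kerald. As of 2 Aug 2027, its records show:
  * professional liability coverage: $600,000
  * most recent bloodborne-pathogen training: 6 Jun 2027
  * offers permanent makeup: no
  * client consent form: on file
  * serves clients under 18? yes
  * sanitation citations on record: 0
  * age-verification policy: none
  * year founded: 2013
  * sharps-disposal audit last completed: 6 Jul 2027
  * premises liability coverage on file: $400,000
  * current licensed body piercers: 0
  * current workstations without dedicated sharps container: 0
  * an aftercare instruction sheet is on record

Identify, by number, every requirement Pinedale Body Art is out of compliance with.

1. condition 'offers permanent makeup' does not hold → requirement n/a → met
2. condition 'serves clients under 18' holds; client consent form present → met
3. licensed body piercers 0 < 4 → not met
4. bloodborne-pathogen training 57 days ago vs limit 60 → met
5. professional liability coverage $600,000 ≥ $350,000 → met
6. sharps-disposal audit 27 days ago vs limit 30 → met
7. age-verification policy absent → not met
8. workstations without dedicated sharps container 0 ≤ 0 → met
9. aftercare instruction sheet present → met
10. sanitation citations on record 0 ≤ 4 → met
11. premises liability coverage $400,000 ≥ $350,000 → met
Not met: 3, 7

3, 7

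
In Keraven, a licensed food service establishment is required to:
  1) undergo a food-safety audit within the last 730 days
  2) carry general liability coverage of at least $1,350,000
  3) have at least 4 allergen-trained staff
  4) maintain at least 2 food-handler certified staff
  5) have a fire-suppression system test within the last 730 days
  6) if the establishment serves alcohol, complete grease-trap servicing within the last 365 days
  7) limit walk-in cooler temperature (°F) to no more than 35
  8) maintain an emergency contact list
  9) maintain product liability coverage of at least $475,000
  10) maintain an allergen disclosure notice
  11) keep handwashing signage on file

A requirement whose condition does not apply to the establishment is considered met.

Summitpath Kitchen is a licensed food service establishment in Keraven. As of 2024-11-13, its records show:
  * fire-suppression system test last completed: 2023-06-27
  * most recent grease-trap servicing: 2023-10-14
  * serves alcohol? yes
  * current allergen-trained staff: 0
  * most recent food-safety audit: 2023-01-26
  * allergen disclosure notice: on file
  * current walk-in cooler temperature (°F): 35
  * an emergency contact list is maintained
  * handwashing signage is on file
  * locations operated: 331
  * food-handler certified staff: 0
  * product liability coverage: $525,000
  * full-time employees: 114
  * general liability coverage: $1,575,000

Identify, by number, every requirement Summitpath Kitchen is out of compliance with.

1. food-safety audit 657 days ago vs limit 730 → met
2. general liability coverage $1,575,000 ≥ $1,350,000 → met
3. allergen-trained staff 0 < 4 → not met
4. food-handler certified staff 0 < 2 → not met
5. fire-suppression system test 505 days ago vs limit 730 → met
6. condition 'serves alcohol' holds; grease-trap servicing 396 days ago vs limit 365 → not met
7. walk-in cooler temperature (°F) 35 ≤ 35 → met
8. emergency contact list present → met
9. product liability coverage $525,000 ≥ $475,000 → met
10. allergen disclosure notice present → met
11. handwashing signage present → met
Not met: 3, 4, 6

3, 4, 6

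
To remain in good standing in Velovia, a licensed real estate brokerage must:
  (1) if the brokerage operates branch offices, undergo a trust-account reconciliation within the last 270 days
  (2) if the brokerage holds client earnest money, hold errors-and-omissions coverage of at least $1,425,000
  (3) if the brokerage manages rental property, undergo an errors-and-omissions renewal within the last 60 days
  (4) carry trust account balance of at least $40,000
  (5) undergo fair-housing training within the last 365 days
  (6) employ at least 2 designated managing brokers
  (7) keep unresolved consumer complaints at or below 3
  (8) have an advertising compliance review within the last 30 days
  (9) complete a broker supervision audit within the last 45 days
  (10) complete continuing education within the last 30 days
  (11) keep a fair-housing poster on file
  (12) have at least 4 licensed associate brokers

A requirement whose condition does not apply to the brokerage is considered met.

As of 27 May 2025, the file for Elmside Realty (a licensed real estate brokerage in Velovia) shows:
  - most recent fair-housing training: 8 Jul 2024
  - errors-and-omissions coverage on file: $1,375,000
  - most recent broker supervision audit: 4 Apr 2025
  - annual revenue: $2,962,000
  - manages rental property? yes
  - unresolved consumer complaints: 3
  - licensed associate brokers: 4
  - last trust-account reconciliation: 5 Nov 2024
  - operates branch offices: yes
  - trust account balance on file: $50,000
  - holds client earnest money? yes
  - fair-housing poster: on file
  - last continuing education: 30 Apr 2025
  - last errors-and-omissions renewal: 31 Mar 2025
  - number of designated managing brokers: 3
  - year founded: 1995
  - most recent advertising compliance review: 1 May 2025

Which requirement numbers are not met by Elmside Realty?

1. condition 'operates branch offices' holds; trust-account reconciliation 203 days ago vs limit 270 → met
2. condition 'holds client earnest money' holds; errors-and-omissions coverage $1,375,000 < $1,425,000 → not met
3. condition 'manages rental property' holds; errors-and-omissions renewal 57 days ago vs limit 60 → met
4. trust account balance $50,000 ≥ $40,000 → met
5. fair-housing training 323 days ago vs limit 365 → met
6. designated managing brokers 3 ≥ 2 → met
7. unresolved consumer complaints 3 ≤ 3 → met
8. advertising compliance review 26 days ago vs limit 30 → met
9. broker supervision audit 53 days ago vs limit 45 → not met
10. continuing education 27 days ago vs limit 30 → met
11. fair-housing poster present → met
12. licensed associate brokers 4 ≥ 4 → met
Not met: 2, 9

2, 9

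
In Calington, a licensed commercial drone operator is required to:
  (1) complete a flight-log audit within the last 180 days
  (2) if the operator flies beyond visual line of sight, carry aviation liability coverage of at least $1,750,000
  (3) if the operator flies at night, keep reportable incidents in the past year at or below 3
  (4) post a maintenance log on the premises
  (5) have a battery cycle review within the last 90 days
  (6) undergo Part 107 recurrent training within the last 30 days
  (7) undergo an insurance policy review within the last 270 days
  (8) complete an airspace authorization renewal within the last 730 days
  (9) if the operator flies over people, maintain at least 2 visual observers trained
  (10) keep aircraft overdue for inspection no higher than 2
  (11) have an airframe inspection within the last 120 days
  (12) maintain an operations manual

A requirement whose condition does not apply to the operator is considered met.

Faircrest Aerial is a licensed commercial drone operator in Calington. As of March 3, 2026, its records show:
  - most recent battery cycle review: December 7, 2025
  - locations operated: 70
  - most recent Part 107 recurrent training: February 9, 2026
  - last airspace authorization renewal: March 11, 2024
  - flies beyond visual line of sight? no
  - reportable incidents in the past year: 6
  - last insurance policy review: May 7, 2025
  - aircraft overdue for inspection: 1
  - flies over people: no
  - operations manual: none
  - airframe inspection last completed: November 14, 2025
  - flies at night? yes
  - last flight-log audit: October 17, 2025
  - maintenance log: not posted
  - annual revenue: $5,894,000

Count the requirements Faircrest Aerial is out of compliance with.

1. flight-log audit 137 days ago vs limit 180 → met
2. condition 'flies beyond visual line of sight' does not hold → requirement n/a → met
3. condition 'flies at night' holds; reportable incidents in the past year 6 > 3 → not met
4. maintenance log absent → not met
5. battery cycle review 86 days ago vs limit 90 → met
6. Part 107 recurrent training 22 days ago vs limit 30 → met
7. insurance policy review 300 days ago vs limit 270 → not met
8. airspace authorization renewal 722 days ago vs limit 730 → met
9. condition 'flies over people' does not hold → requirement n/a → met
10. aircraft overdue for inspection 1 ≤ 2 → met
11. airframe inspection 109 days ago vs limit 120 → met
12. operations manual absent → not met
Not met: 4 of 12

4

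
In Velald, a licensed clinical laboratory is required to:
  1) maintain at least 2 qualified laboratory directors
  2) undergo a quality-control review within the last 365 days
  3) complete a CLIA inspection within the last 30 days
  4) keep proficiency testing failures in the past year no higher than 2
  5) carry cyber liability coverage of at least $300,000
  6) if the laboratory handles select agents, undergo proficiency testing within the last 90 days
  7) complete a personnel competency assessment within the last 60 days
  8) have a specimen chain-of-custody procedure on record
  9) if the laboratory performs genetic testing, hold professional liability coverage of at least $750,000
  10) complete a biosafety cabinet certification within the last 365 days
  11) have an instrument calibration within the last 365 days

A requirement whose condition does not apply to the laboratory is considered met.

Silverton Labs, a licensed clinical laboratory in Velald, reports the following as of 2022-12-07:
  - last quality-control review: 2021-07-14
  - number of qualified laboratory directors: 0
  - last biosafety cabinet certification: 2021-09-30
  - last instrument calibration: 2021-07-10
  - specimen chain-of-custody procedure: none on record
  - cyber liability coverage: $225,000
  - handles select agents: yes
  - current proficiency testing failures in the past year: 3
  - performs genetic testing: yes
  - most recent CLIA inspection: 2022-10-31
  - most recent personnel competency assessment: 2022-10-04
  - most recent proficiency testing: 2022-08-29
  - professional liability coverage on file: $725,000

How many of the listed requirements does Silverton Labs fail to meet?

11

1. qualified laboratory directors 0 < 2 → not met
2. quality-control review 511 days ago vs limit 365 → not met
3. CLIA inspection 37 days ago vs limit 30 → not met
4. proficiency testing failures in the past year 3 > 2 → not met
5. cyber liability coverage $225,000 < $300,000 → not met
6. condition 'handles select agents' holds; proficiency testing 100 days ago vs limit 90 → not met
7. personnel competency assessment 64 days ago vs limit 60 → not met
8. specimen chain-of-custody procedure absent → not met
9. condition 'performs genetic testing' holds; professional liability coverage $725,000 < $750,000 → not met
10. biosafety cabinet certification 433 days ago vs limit 365 → not met
11. instrument calibration 515 days ago vs limit 365 → not met
Not met: 11 of 11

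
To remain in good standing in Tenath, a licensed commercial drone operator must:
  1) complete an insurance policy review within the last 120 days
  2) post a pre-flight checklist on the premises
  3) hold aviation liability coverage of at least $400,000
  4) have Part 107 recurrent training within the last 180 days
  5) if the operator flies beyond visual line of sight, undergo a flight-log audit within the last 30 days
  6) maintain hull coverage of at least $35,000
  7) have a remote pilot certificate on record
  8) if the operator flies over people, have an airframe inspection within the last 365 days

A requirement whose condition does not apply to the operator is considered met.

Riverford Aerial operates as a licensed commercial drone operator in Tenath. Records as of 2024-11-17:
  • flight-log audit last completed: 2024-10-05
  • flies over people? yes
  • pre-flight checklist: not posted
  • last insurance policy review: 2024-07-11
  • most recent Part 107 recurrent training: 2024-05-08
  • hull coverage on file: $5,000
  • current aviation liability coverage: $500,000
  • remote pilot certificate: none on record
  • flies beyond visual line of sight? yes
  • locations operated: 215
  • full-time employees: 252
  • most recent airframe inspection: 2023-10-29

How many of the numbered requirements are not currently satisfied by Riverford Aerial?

7

1. insurance policy review 129 days ago vs limit 120 → not met
2. pre-flight checklist absent → not met
3. aviation liability coverage $500,000 ≥ $400,000 → met
4. Part 107 recurrent training 193 days ago vs limit 180 → not met
5. condition 'flies beyond visual line of sight' holds; flight-log audit 43 days ago vs limit 30 → not met
6. hull coverage $5,000 < $35,000 → not met
7. remote pilot certificate absent → not met
8. condition 'flies over people' holds; airframe inspection 385 days ago vs limit 365 → not met
Not met: 7 of 8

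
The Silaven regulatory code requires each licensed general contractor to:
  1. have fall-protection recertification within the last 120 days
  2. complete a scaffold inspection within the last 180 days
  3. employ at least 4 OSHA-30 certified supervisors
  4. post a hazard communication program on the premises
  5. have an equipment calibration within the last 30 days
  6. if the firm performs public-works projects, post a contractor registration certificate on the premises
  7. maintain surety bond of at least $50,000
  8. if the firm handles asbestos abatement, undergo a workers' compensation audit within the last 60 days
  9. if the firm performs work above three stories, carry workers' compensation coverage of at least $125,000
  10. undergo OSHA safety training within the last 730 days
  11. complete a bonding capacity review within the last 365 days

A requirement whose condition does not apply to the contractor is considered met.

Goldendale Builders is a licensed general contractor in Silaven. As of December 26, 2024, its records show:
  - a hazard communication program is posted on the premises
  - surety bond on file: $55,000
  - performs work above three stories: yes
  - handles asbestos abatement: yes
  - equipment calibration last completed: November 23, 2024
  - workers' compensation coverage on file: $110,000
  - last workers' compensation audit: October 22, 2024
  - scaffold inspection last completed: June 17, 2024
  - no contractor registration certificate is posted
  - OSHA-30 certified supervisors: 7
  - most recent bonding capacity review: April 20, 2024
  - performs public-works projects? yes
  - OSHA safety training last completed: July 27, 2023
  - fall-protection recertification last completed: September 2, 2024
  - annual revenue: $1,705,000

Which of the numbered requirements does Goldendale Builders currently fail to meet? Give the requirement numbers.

2, 5, 6, 8, 9

1. fall-protection recertification 115 days ago vs limit 120 → met
2. scaffold inspection 192 days ago vs limit 180 → not met
3. OSHA-30 certified supervisors 7 ≥ 4 → met
4. hazard communication program present → met
5. equipment calibration 33 days ago vs limit 30 → not met
6. condition 'performs public-works projects' holds; contractor registration certificate absent → not met
7. surety bond $55,000 ≥ $50,000 → met
8. condition 'handles asbestos abatement' holds; workers' compensation audit 65 days ago vs limit 60 → not met
9. condition 'performs work above three stories' holds; workers' compensation coverage $110,000 < $125,000 → not met
10. OSHA safety training 518 days ago vs limit 730 → met
11. bonding capacity review 250 days ago vs limit 365 → met
Not met: 2, 5, 6, 8, 9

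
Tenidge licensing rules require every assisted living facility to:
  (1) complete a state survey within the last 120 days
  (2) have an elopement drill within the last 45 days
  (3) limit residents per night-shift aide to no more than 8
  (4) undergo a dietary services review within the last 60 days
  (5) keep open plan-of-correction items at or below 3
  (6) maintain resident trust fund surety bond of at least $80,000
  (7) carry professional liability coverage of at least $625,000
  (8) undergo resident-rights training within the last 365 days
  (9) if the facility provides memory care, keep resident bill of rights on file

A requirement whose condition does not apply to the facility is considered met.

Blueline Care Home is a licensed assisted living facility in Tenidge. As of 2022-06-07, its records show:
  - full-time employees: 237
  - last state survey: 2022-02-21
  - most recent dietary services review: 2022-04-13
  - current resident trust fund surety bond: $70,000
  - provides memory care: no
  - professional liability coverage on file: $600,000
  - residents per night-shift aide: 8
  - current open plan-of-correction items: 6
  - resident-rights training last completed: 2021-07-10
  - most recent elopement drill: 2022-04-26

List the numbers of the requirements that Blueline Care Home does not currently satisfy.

1. state survey 106 days ago vs limit 120 → met
2. elopement drill 42 days ago vs limit 45 → met
3. residents per night-shift aide 8 ≤ 8 → met
4. dietary services review 55 days ago vs limit 60 → met
5. open plan-of-correction items 6 > 3 → not met
6. resident trust fund surety bond $70,000 < $80,000 → not met
7. professional liability coverage $600,000 < $625,000 → not met
8. resident-rights training 332 days ago vs limit 365 → met
9. condition 'provides memory care' does not hold → requirement n/a → met
Not met: 5, 6, 7

5, 6, 7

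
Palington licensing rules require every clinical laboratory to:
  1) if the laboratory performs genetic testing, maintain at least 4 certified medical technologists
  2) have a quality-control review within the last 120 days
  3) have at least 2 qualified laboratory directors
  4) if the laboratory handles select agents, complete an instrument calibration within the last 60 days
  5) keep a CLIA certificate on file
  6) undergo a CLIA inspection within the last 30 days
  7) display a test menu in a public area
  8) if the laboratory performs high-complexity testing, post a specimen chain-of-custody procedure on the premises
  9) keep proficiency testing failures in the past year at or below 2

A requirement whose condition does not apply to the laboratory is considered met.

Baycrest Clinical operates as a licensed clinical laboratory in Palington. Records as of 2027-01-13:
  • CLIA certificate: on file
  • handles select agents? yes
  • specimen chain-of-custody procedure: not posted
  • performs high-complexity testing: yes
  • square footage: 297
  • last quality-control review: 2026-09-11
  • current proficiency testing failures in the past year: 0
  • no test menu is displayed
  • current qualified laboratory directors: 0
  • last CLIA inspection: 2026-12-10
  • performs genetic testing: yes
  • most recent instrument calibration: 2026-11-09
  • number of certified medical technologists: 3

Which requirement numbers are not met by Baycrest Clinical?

1, 2, 3, 4, 6, 7, 8

1. condition 'performs genetic testing' holds; certified medical technologists 3 < 4 → not met
2. quality-control review 124 days ago vs limit 120 → not met
3. qualified laboratory directors 0 < 2 → not met
4. condition 'handles select agents' holds; instrument calibration 65 days ago vs limit 60 → not met
5. CLIA certificate present → met
6. CLIA inspection 34 days ago vs limit 30 → not met
7. test menu absent → not met
8. condition 'performs high-complexity testing' holds; specimen chain-of-custody procedure absent → not met
9. proficiency testing failures in the past year 0 ≤ 2 → met
Not met: 1, 2, 3, 4, 6, 7, 8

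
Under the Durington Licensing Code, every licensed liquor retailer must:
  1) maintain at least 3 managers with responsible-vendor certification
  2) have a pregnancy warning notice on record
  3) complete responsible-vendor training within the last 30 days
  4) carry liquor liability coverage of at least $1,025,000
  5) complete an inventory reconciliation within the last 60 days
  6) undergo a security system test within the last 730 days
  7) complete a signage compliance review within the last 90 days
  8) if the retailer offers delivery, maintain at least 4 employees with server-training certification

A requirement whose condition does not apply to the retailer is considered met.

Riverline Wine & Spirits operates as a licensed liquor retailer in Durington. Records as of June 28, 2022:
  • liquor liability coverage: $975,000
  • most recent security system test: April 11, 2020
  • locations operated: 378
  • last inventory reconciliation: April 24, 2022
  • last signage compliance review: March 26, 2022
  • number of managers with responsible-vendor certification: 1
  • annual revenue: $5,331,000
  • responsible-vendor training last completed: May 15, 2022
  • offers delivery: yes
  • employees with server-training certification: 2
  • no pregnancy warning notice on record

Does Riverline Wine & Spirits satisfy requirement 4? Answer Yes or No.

No

4. liquor liability coverage $975,000 < $1,025,000 → not met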